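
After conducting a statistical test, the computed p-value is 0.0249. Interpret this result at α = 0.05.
Since p = 0.0249 < α = 0.05, reject H₀.
There is sufficient evidence to reject the null hypothesis; the result is statistically significant at the 0.05 level.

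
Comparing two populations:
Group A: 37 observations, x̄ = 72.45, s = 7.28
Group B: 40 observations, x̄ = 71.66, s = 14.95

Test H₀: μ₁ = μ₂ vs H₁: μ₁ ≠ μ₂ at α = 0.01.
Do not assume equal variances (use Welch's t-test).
Welch's two-sample t-test:
H₀: μ₁ = μ₂
H₁: μ₁ ≠ μ₂
s₁²/n₁ = 7.28²/37 = 1.4324,  s₂²/n₂ = 14.95²/40 = 5.5876
SE = √(s₁²/n₁ + s₂²/n₂) = √(1.4324 + 5.5876) = 2.6495
df (Welch-Satterthwaite) = (s₁²/n₁ + s₂²/n₂)² / [(s₁²/n₁)²/(n₁-1) + (s₂²/n₂)²/(n₂-1)] ≈ 57.47
t = (x̄₁ - x̄₂) / SE = (72.45 - 71.66) / 2.6495 = 0.79 / 2.6495 = 0.298
p-value = 0.7667

Since p-value > α = 0.01, we fail to reject H₀.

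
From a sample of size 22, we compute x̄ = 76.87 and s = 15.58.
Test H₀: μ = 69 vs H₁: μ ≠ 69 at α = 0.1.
One-sample t-test:
H₀: μ = 69
H₁: μ ≠ 69
df = n - 1 = 21
t = (x̄ - μ₀) / (s/√n) = (76.87 - 69) / (15.58/√22) = 2.369
p-value = 0.0275

Since p-value < α = 0.1, we reject H₀.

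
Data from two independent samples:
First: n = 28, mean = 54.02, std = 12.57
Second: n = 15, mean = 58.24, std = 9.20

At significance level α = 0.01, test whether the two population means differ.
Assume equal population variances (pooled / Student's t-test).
Student's two-sample t-test (equal variances):
H₀: μ₁ = μ₂
H₁: μ₁ ≠ μ₂
df = n₁ + n₂ - 2 = 41
Pooled variance s_p² = [(n₁-1)s₁² + (n₂-1)s₂²] / (n₁ + n₂ - 2) = [(27)(12.57²) + (14)(9.20²)] / 41 = 132.9535
SE = √(s_p²(1/n₁ + 1/n₂)) = √(132.9535 × (1/28 + 1/15)) = 3.6894
t = (x̄₁ - x̄₂) / SE = (54.02 - 58.24) / 3.6894 = -4.22 / 3.6894 = -1.144
p-value = 0.2593

Since p-value > α = 0.01, we fail to reject H₀.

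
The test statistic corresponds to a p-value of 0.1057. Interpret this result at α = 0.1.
Since p = 0.1057 > α = 0.1, fail to reject H₀.
There is insufficient evidence to reject the null hypothesis; the result is not statistically significant at the 0.1 level.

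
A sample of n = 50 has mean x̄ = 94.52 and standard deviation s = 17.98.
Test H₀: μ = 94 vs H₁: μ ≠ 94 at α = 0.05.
One-sample t-test:
H₀: μ = 94
H₁: μ ≠ 94
df = n - 1 = 49
t = (x̄ - μ₀) / (s/√n) = (94.52 - 94) / (17.98/√50) = 0.205
p-value = 0.8388

Since p-value > α = 0.05, we fail to reject H₀.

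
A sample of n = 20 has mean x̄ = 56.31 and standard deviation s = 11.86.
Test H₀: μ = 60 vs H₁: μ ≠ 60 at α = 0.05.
One-sample t-test:
H₀: μ = 60
H₁: μ ≠ 60
df = n - 1 = 19
t = (x̄ - μ₀) / (s/√n) = (56.31 - 60) / (11.86/√20) = -1.391
p-value = 0.1802

Since p-value > α = 0.05, we fail to reject H₀.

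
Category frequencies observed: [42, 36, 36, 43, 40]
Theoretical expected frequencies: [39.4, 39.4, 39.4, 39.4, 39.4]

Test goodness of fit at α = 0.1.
Chi-square goodness of fit test:
H₀: observed counts match expected distribution
H₁: observed counts differ from expected distribution
df = k - 1 = 4
χ² = Σ(O - E)²/E
   = (42 - 39.4)²/39.4 + (36 - 39.4)²/39.4 + (36 - 39.4)²/39.4 + (43 - 39.4)²/39.4 + (40 - 39.4)²/39.4
   = 0.172 + 0.293 + 0.293 + 0.329 + 0.009
   = 1.10
p-value = 0.8948

Since p-value > α = 0.1, we fail to reject H₀.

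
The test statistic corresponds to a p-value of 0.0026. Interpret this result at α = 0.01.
Since p = 0.0026 < α = 0.01, reject H₀.
There is sufficient evidence to reject the null hypothesis; the result is statistically significant at the 0.01 level.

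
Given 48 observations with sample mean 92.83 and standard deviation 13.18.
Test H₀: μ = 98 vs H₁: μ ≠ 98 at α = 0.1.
One-sample t-test:
H₀: μ = 98
H₁: μ ≠ 98
df = n - 1 = 47
t = (x̄ - μ₀) / (s/√n) = (92.83 - 98) / (13.18/√48) = -2.718
p-value = 0.0092

Since p-value < α = 0.1, we reject H₀.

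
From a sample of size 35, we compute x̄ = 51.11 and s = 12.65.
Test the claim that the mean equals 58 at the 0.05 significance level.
One-sample t-test:
H₀: μ = 58
H₁: μ ≠ 58
df = n - 1 = 34
t = (x̄ - μ₀) / (s/√n) = (51.11 - 58) / (12.65/√35) = -3.222
p-value = 0.0028

Since p-value < α = 0.05, we reject H₀.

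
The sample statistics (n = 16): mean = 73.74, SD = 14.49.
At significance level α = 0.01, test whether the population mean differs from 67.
One-sample t-test:
H₀: μ = 67
H₁: μ ≠ 67
df = n - 1 = 15
t = (x̄ - μ₀) / (s/√n) = (73.74 - 67) / (14.49/√16) = 1.861
p-value = 0.0825

Since p-value > α = 0.01, we fail to reject H₀.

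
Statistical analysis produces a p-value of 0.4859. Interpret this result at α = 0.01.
Since p = 0.4859 > α = 0.01, fail to reject H₀.
There is insufficient evidence to reject the null hypothesis; the result is not statistically significant at the 0.01 level.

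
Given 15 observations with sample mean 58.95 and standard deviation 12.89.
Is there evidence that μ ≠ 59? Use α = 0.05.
One-sample t-test:
H₀: μ = 59
H₁: μ ≠ 59
df = n - 1 = 14
t = (x̄ - μ₀) / (s/√n) = (58.95 - 59) / (12.89/√15) = -0.015
p-value = 0.9882

Since p-value > α = 0.05, we fail to reject H₀.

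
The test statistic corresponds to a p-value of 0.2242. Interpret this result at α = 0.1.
Since p = 0.2242 > α = 0.1, fail to reject H₀.
There is insufficient evidence to reject the null hypothesis; the result is not statistically significant at the 0.1 level.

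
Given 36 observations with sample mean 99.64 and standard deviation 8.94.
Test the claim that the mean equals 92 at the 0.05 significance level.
One-sample t-test:
H₀: μ = 92
H₁: μ ≠ 92
df = n - 1 = 35
t = (x̄ - μ₀) / (s/√n) = (99.64 - 92) / (8.94/√36) = 5.128
p-value < 0.0001

Since p-value < α = 0.05, we reject H₀.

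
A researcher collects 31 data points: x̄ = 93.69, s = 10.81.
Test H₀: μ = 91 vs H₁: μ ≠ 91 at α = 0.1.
One-sample t-test:
H₀: μ = 91
H₁: μ ≠ 91
df = n - 1 = 30
t = (x̄ - μ₀) / (s/√n) = (93.69 - 91) / (10.81/√31) = 1.386
p-value = 0.1761

Since p-value > α = 0.1, we fail to reject H₀.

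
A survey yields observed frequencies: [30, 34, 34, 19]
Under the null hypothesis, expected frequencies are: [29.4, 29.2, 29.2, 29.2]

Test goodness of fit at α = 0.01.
Chi-square goodness of fit test:
H₀: observed counts match expected distribution
H₁: observed counts differ from expected distribution
df = k - 1 = 3
χ² = Σ(O - E)²/E
   = (30 - 29.4)²/29.4 + (34 - 29.2)²/29.2 + (34 - 29.2)²/29.2 + (19 - 29.2)²/29.2
   = 0.012 + 0.789 + 0.789 + 3.563
   = 5.15
p-value = 0.1609

Since p-value > α = 0.01, we fail to reject H₀.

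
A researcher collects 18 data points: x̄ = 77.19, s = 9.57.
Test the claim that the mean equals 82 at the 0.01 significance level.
One-sample t-test:
H₀: μ = 82
H₁: μ ≠ 82
df = n - 1 = 17
t = (x̄ - μ₀) / (s/√n) = (77.19 - 82) / (9.57/√18) = -2.132
p-value = 0.0479

Since p-value > α = 0.01, we fail to reject H₀.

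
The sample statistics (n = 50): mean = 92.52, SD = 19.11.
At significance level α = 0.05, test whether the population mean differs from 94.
One-sample t-test:
H₀: μ = 94
H₁: μ ≠ 94
df = n - 1 = 49
t = (x̄ - μ₀) / (s/√n) = (92.52 - 94) / (19.11/√50) = -0.548
p-value = 0.5864

Since p-value > α = 0.05, we fail to reject H₀.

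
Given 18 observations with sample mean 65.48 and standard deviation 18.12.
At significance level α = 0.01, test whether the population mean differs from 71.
One-sample t-test:
H₀: μ = 71
H₁: μ ≠ 71
df = n - 1 = 17
t = (x̄ - μ₀) / (s/√n) = (65.48 - 71) / (18.12/√18) = -1.292
p-value = 0.2135

Since p-value > α = 0.01, we fail to reject H₀.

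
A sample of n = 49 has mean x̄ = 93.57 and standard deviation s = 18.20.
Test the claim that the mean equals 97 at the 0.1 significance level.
One-sample t-test:
H₀: μ = 97
H₁: μ ≠ 97
df = n - 1 = 48
t = (x̄ - μ₀) / (s/√n) = (93.57 - 97) / (18.20/√49) = -1.319
p-value = 0.1934

Since p-value > α = 0.1, we fail to reject H₀.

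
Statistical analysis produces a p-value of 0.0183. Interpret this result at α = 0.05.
Since p = 0.0183 < α = 0.05, reject H₀.
There is sufficient evidence to reject the null hypothesis; the result is statistically significant at the 0.05 level.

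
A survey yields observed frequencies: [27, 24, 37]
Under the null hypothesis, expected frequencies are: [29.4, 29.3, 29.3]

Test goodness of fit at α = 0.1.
Chi-square goodness of fit test:
H₀: observed counts match expected distribution
H₁: observed counts differ from expected distribution
df = k - 1 = 2
χ² = Σ(O - E)²/E
   = (27 - 29.4)²/29.4 + (24 - 29.3)²/29.3 + (37 - 29.3)²/29.3
   = 0.196 + 0.959 + 2.024
   = 3.18
p-value = 0.2041

Since p-value > α = 0.1, we fail to reject H₀.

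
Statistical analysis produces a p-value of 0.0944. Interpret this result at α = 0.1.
Since p = 0.0944 < α = 0.1, reject H₀.
There is sufficient evidence to reject the null hypothesis; the result is statistically significant at the 0.1 level.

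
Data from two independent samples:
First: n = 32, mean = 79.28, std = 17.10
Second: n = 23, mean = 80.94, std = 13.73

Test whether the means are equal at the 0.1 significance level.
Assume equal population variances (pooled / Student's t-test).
Student's two-sample t-test (equal variances):
H₀: μ₁ = μ₂
H₁: μ₁ ≠ μ₂
df = n₁ + n₂ - 2 = 53
Pooled variance s_p² = [(n₁-1)s₁² + (n₂-1)s₂²] / (n₁ + n₂ - 2) = [(31)(17.10²) + (22)(13.73²)] / 53 = 249.2829
SE = √(s_p²(1/n₁ + 1/n₂)) = √(249.2829 × (1/32 + 1/23)) = 4.3161
t = (x̄₁ - x̄₂) / SE = (79.28 - 80.94) / 4.3161 = -1.66 / 4.3161 = -0.385
p-value = 0.7021

Since p-value > α = 0.1, we fail to reject H₀.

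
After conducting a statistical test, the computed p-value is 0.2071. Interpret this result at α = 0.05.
Since p = 0.2071 > α = 0.05, fail to reject H₀.
There is insufficient evidence to reject the null hypothesis; the result is not statistically significant at the 0.05 level.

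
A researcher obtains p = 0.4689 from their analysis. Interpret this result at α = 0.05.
Since p = 0.4689 > α = 0.05, fail to reject H₀.
There is insufficient evidence to reject the null hypothesis; the result is not statistically significant at the 0.05 level.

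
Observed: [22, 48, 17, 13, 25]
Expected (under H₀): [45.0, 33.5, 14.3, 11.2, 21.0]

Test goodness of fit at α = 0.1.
Chi-square goodness of fit test:
H₀: observed counts match expected distribution
H₁: observed counts differ from expected distribution
df = k - 1 = 4
χ² = Σ(O - E)²/E
   = (22 - 45.0)²/45.0 + (48 - 33.5)²/33.5 + (17 - 14.3)²/14.3 + (13 - 11.2)²/11.2 + (25 - 21.0)²/21.0
   = 11.756 + 6.276 + 0.510 + 0.289 + 0.762
   = 19.59
p-value = 0.0006

Since p-value < α = 0.1, we reject H₀.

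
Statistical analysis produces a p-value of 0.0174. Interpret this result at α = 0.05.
Since p = 0.0174 < α = 0.05, reject H₀.
There is sufficient evidence to reject the null hypothesis; the result is statistically significant at the 0.05 level.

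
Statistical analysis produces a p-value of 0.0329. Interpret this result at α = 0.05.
Since p = 0.0329 < α = 0.05, reject H₀.
There is sufficient evidence to reject the null hypothesis; the result is statistically significant at the 0.05 level.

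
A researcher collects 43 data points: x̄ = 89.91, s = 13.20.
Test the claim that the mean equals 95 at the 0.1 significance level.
One-sample t-test:
H₀: μ = 95
H₁: μ ≠ 95
df = n - 1 = 42
t = (x̄ - μ₀) / (s/√n) = (89.91 - 95) / (13.20/√43) = -2.529
p-value = 0.0153

Since p-value < α = 0.1, we reject H₀.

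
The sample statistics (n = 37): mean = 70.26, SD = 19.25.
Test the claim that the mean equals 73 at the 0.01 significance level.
One-sample t-test:
H₀: μ = 73
H₁: μ ≠ 73
df = n - 1 = 36
t = (x̄ - μ₀) / (s/√n) = (70.26 - 73) / (19.25/√37) = -0.866
p-value = 0.3923

Since p-value > α = 0.01, we fail to reject H₀.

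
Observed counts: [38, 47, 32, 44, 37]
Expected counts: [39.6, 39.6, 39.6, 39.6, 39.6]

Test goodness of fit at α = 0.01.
Chi-square goodness of fit test:
H₀: observed counts match expected distribution
H₁: observed counts differ from expected distribution
df = k - 1 = 4
χ² = Σ(O - E)²/E
   = (38 - 39.6)²/39.6 + (47 - 39.6)²/39.6 + (32 - 39.6)²/39.6 + (44 - 39.6)²/39.6 + (37 - 39.6)²/39.6
   = 0.065 + 1.383 + 1.459 + 0.489 + 0.171
   = 3.57
p-value = 0.4680

Since p-value > α = 0.01, we fail to reject H₀.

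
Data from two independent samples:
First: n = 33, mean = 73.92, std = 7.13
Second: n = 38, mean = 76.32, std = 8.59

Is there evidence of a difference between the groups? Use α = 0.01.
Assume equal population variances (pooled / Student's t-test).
Student's two-sample t-test (equal variances):
H₀: μ₁ = μ₂
H₁: μ₁ ≠ μ₂
df = n₁ + n₂ - 2 = 69
Pooled variance s_p² = [(n₁-1)s₁² + (n₂-1)s₂²] / (n₁ + n₂ - 2) = [(32)(7.13²) + (37)(8.59²)] / 69 = 63.1441
SE = √(s_p²(1/n₁ + 1/n₂)) = √(63.1441 × (1/33 + 1/38)) = 1.8908
t = (x̄₁ - x̄₂) / SE = (73.92 - 76.32) / 1.8908 = -2.40 / 1.8908 = -1.269
p-value = 0.2086

Since p-value > α = 0.01, we fail to reject H₀.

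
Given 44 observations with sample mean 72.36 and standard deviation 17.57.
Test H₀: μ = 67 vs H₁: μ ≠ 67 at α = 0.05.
One-sample t-test:
H₀: μ = 67
H₁: μ ≠ 67
df = n - 1 = 43
t = (x̄ - μ₀) / (s/√n) = (72.36 - 67) / (17.57/√44) = 2.024
p-value = 0.0493

Since p-value < α = 0.05, we reject H₀.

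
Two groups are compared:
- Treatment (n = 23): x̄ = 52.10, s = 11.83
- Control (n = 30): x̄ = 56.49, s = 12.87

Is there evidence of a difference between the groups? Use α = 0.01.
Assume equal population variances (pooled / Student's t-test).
Student's two-sample t-test (equal variances):
H₀: μ₁ = μ₂
H₁: μ₁ ≠ μ₂
df = n₁ + n₂ - 2 = 51
Pooled variance s_p² = [(n₁-1)s₁² + (n₂-1)s₂²] / (n₁ + n₂ - 2) = [(22)(11.83²) + (29)(12.87²)] / 51 = 154.5558
SE = √(s_p²(1/n₁ + 1/n₂)) = √(154.5558 × (1/23 + 1/30)) = 3.4455
t = (x̄₁ - x̄₂) / SE = (52.10 - 56.49) / 3.4455 = -4.39 / 3.4455 = -1.274
p-value = 0.2084

Since p-value > α = 0.01, we fail to reject H₀.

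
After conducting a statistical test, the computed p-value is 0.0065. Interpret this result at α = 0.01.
Since p = 0.0065 < α = 0.01, reject H₀.
There is sufficient evidence to reject the null hypothesis; the result is statistically significant at the 0.01 level.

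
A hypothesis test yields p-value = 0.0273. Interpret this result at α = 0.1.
Since p = 0.0273 < α = 0.1, reject H₀.
There is sufficient evidence to reject the null hypothesis; the result is statistically significant at the 0.1 level.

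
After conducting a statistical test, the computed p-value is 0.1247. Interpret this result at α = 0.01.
Since p = 0.1247 > α = 0.01, fail to reject H₀.
There is insufficient evidence to reject the null hypothesis; the result is not statistically significant at the 0.01 level.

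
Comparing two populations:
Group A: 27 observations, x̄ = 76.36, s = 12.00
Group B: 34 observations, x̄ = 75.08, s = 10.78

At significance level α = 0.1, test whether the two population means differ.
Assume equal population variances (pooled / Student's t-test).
Student's two-sample t-test (equal variances):
H₀: μ₁ = μ₂
H₁: μ₁ ≠ μ₂
df = n₁ + n₂ - 2 = 59
Pooled variance s_p² = [(n₁-1)s₁² + (n₂-1)s₂²] / (n₁ + n₂ - 2) = [(26)(12.00²) + (33)(10.78²)] / 59 = 128.4555
SE = √(s_p²(1/n₁ + 1/n₂)) = √(128.4555 × (1/27 + 1/34)) = 2.9216
t = (x̄₁ - x̄₂) / SE = (76.36 - 75.08) / 2.9216 = 1.28 / 2.9216 = 0.438
p-value = 0.6629

Since p-value > α = 0.1, we fail to reject H₀.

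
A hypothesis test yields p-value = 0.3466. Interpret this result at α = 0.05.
Since p = 0.3466 > α = 0.05, fail to reject H₀.
There is insufficient evidence to reject the null hypothesis; the result is not statistically significant at the 0.05 level.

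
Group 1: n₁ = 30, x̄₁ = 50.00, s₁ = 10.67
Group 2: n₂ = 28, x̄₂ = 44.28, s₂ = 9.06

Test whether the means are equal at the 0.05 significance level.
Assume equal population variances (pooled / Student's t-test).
Student's two-sample t-test (equal variances):
H₀: μ₁ = μ₂
H₁: μ₁ ≠ μ₂
df = n₁ + n₂ - 2 = 56
Pooled variance s_p² = [(n₁-1)s₁² + (n₂-1)s₂²] / (n₁ + n₂ - 2) = [(29)(10.67²) + (27)(9.06²)] / 56 = 98.5335
SE = √(s_p²(1/n₁ + 1/n₂)) = √(98.5335 × (1/30 + 1/28)) = 2.6084
t = (x̄₁ - x̄₂) / SE = (50.00 - 44.28) / 2.6084 = 5.72 / 2.6084 = 2.193
p-value = 0.0325

Since p-value < α = 0.05, we reject H₀.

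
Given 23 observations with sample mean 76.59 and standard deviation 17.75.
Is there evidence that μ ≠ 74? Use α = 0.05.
One-sample t-test:
H₀: μ = 74
H₁: μ ≠ 74
df = n - 1 = 22
t = (x̄ - μ₀) / (s/√n) = (76.59 - 74) / (17.75/√23) = 0.700
p-value = 0.4914

Since p-value > α = 0.05, we fail to reject H₀.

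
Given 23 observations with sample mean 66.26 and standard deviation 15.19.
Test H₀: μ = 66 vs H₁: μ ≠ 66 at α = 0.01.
One-sample t-test:
H₀: μ = 66
H₁: μ ≠ 66
df = n - 1 = 22
t = (x̄ - μ₀) / (s/√n) = (66.26 - 66) / (15.19/√23) = 0.082
p-value = 0.9353

Since p-value > α = 0.01, we fail to reject H₀.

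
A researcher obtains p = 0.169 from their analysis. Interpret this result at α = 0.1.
Since p = 0.169 > α = 0.1, fail to reject H₀.
There is insufficient evidence to reject the null hypothesis; the result is not statistically significant at the 0.1 level.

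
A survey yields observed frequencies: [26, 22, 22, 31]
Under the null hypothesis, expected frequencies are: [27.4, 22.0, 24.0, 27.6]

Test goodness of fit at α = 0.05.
Chi-square goodness of fit test:
H₀: observed counts match expected distribution
H₁: observed counts differ from expected distribution
df = k - 1 = 3
χ² = Σ(O - E)²/E
   = (26 - 27.4)²/27.4 + (22 - 22.0)²/22.0 + (22 - 24.0)²/24.0 + (31 - 27.6)²/27.6
   = 0.072 + 0.000 + 0.167 + 0.419
   = 0.66
p-value = 0.8833

Since p-value > α = 0.05, we fail to reject H₀.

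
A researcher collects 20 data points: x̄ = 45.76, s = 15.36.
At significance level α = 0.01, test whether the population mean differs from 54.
One-sample t-test:
H₀: μ = 54
H₁: μ ≠ 54
df = n - 1 = 19
t = (x̄ - μ₀) / (s/√n) = (45.76 - 54) / (15.36/√20) = -2.399
p-value = 0.0269

Since p-value > α = 0.01, we fail to reject H₀.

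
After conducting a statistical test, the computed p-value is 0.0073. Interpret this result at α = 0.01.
Since p = 0.0073 < α = 0.01, reject H₀.
There is sufficient evidence to reject the null hypothesis; the result is statistically significant at the 0.01 level.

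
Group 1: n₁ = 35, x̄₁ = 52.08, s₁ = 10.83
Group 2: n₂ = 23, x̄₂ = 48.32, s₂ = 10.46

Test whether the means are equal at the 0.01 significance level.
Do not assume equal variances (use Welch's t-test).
Welch's two-sample t-test:
H₀: μ₁ = μ₂
H₁: μ₁ ≠ μ₂
s₁²/n₁ = 10.83²/35 = 3.3511,  s₂²/n₂ = 10.46²/23 = 4.7570
SE = √(s₁²/n₁ + s₂²/n₂) = √(3.3511 + 4.7570) = 2.8475
df (Welch-Satterthwaite) = (s₁²/n₁ + s₂²/n₂)² / [(s₁²/n₁)²/(n₁-1) + (s₂²/n₂)²/(n₂-1)] ≈ 48.38
t = (x̄₁ - x̄₂) / SE = (52.08 - 48.32) / 2.8475 = 3.76 / 2.8475 = 1.320
p-value = 0.1929

Since p-value > α = 0.01, we fail to reject H₀.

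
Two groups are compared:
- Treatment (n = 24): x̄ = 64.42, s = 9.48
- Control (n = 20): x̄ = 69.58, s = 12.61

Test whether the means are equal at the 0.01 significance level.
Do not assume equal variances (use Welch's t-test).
Welch's two-sample t-test:
H₀: μ₁ = μ₂
H₁: μ₁ ≠ μ₂
s₁²/n₁ = 9.48²/24 = 3.7446,  s₂²/n₂ = 12.61²/20 = 7.9506
SE = √(s₁²/n₁ + s₂²/n₂) = √(3.7446 + 7.9506) = 3.4198
df (Welch-Satterthwaite) = (s₁²/n₁ + s₂²/n₂)² / [(s₁²/n₁)²/(n₁-1) + (s₂²/n₂)²/(n₂-1)] ≈ 34.75
t = (x̄₁ - x̄₂) / SE = (64.42 - 69.58) / 3.4198 = -5.16 / 3.4198 = -1.509
p-value = 0.1404

Since p-value > α = 0.01, we fail to reject H₀.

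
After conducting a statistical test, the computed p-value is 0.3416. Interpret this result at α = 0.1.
Since p = 0.3416 > α = 0.1, fail to reject H₀.
There is insufficient evidence to reject the null hypothesis; the result is not statistically significant at the 0.1 level.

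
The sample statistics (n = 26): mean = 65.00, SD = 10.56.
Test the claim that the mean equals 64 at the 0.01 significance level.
One-sample t-test:
H₀: μ = 64
H₁: μ ≠ 64
df = n - 1 = 25
t = (x̄ - μ₀) / (s/√n) = (65.00 - 64) / (10.56/√26) = 0.483
p-value = 0.6334

Since p-value > α = 0.01, we fail to reject H₀.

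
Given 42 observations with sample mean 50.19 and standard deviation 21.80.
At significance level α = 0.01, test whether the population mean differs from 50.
One-sample t-test:
H₀: μ = 50
H₁: μ ≠ 50
df = n - 1 = 41
t = (x̄ - μ₀) / (s/√n) = (50.19 - 50) / (21.80/√42) = 0.056
p-value = 0.9552

Since p-value > α = 0.01, we fail to reject H₀.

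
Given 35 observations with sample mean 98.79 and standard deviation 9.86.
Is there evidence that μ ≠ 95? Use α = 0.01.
One-sample t-test:
H₀: μ = 95
H₁: μ ≠ 95
df = n - 1 = 34
t = (x̄ - μ₀) / (s/√n) = (98.79 - 95) / (9.86/√35) = 2.274
p-value = 0.0294

Since p-value > α = 0.01, we fail to reject H₀.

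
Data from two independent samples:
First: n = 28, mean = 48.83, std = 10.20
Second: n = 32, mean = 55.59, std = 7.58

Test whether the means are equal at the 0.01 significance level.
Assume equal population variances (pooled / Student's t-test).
Student's two-sample t-test (equal variances):
H₀: μ₁ = μ₂
H₁: μ₁ ≠ μ₂
df = n₁ + n₂ - 2 = 58
Pooled variance s_p² = [(n₁-1)s₁² + (n₂-1)s₂²] / (n₁ + n₂ - 2) = [(27)(10.20²) + (31)(7.58²)] / 58 = 79.1419
SE = √(s_p²(1/n₁ + 1/n₂)) = √(79.1419 × (1/28 + 1/32)) = 2.3021
t = (x̄₁ - x̄₂) / SE = (48.83 - 55.59) / 2.3021 = -6.76 / 2.3021 = -2.936
p-value = 0.0048

Since p-value < α = 0.01, we reject H₀.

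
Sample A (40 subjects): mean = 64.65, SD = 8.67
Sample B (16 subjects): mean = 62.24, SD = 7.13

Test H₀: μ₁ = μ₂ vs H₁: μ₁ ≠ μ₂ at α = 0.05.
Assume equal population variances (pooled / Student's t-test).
Student's two-sample t-test (equal variances):
H₀: μ₁ = μ₂
H₁: μ₁ ≠ μ₂
df = n₁ + n₂ - 2 = 54
Pooled variance s_p² = [(n₁-1)s₁² + (n₂-1)s₂²] / (n₁ + n₂ - 2) = [(39)(8.67²) + (15)(7.13²)] / 54 = 68.4100
SE = √(s_p²(1/n₁ + 1/n₂)) = √(68.4100 × (1/40 + 1/16)) = 2.4466
t = (x̄₁ - x̄₂) / SE = (64.65 - 62.24) / 2.4466 = 2.41 / 2.4466 = 0.985
p-value = 0.3290

Since p-value > α = 0.05, we fail to reject H₀.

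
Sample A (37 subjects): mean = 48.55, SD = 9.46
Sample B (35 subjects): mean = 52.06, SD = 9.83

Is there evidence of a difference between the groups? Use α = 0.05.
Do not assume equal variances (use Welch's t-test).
Welch's two-sample t-test:
H₀: μ₁ = μ₂
H₁: μ₁ ≠ μ₂
s₁²/n₁ = 9.46²/37 = 2.4187,  s₂²/n₂ = 9.83²/35 = 2.7608
SE = √(s₁²/n₁ + s₂²/n₂) = √(2.4187 + 2.7608) = 2.2759
df (Welch-Satterthwaite) = (s₁²/n₁ + s₂²/n₂)² / [(s₁²/n₁)²/(n₁-1) + (s₂²/n₂)²/(n₂-1)] ≈ 69.38
t = (x̄₁ - x̄₂) / SE = (48.55 - 52.06) / 2.2759 = -3.51 / 2.2759 = -1.542
p-value = 0.1276

Since p-value > α = 0.05, we fail to reject H₀.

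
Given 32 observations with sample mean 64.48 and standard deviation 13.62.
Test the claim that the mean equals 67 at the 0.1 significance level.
One-sample t-test:
H₀: μ = 67
H₁: μ ≠ 67
df = n - 1 = 31
t = (x̄ - μ₀) / (s/√n) = (64.48 - 67) / (13.62/√32) = -1.047
p-value = 0.3034

Since p-value > α = 0.1, we fail to reject H₀.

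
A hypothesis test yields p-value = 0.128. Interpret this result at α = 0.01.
Since p = 0.128 > α = 0.01, fail to reject H₀.
There is insufficient evidence to reject the null hypothesis; the result is not statistically significant at the 0.01 level.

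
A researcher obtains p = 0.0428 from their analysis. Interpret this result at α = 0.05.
Since p = 0.0428 < α = 0.05, reject H₀.
There is sufficient evidence to reject the null hypothesis; the result is statistically significant at the 0.05 level.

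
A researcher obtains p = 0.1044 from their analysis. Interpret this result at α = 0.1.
Since p = 0.1044 > α = 0.1, fail to reject H₀.
There is insufficient evidence to reject the null hypothesis; the result is not statistically significant at the 0.1 level.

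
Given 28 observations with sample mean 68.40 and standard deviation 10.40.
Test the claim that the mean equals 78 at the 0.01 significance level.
One-sample t-test:
H₀: μ = 78
H₁: μ ≠ 78
df = n - 1 = 27
t = (x̄ - μ₀) / (s/√n) = (68.40 - 78) / (10.40/√28) = -4.884
p-value < 0.0001

Since p-value < α = 0.01, we reject H₀.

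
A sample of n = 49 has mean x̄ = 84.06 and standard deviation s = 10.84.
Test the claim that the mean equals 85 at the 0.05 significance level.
One-sample t-test:
H₀: μ = 85
H₁: μ ≠ 85
df = n - 1 = 48
t = (x̄ - μ₀) / (s/√n) = (84.06 - 85) / (10.84/√49) = -0.607
p-value = 0.5467

Since p-value > α = 0.05, we fail to reject H₀.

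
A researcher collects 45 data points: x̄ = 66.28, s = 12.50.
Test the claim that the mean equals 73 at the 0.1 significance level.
One-sample t-test:
H₀: μ = 73
H₁: μ ≠ 73
df = n - 1 = 44
t = (x̄ - μ₀) / (s/√n) = (66.28 - 73) / (12.50/√45) = -3.606
p-value = 0.0008

Since p-value < α = 0.1, we reject H₀.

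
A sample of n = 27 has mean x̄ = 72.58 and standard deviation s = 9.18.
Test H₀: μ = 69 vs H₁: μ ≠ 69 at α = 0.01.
One-sample t-test:
H₀: μ = 69
H₁: μ ≠ 69
df = n - 1 = 26
t = (x̄ - μ₀) / (s/√n) = (72.58 - 69) / (9.18/√27) = 2.026
p-value = 0.0531

Since p-value > α = 0.01, we fail to reject H₀.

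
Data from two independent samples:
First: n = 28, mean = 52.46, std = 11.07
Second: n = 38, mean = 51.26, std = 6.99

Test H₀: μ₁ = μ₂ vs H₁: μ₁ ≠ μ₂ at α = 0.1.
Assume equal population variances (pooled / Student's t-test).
Student's two-sample t-test (equal variances):
H₀: μ₁ = μ₂
H₁: μ₁ ≠ μ₂
df = n₁ + n₂ - 2 = 64
Pooled variance s_p² = [(n₁-1)s₁² + (n₂-1)s₂²] / (n₁ + n₂ - 2) = [(27)(11.07²) + (37)(6.99²)] / 64 = 79.9459
SE = √(s_p²(1/n₁ + 1/n₂)) = √(79.9459 × (1/28 + 1/38)) = 2.2269
t = (x̄₁ - x̄₂) / SE = (52.46 - 51.26) / 2.2269 = 1.20 / 2.2269 = 0.539
p-value = 0.5918

Since p-value > α = 0.1, we fail to reject H₀.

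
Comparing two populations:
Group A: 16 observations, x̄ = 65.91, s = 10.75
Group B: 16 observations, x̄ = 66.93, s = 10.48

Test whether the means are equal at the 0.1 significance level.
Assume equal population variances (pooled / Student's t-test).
Student's two-sample t-test (equal variances):
H₀: μ₁ = μ₂
H₁: μ₁ ≠ μ₂
df = n₁ + n₂ - 2 = 30
Pooled variance s_p² = [(n₁-1)s₁² + (n₂-1)s₂²] / (n₁ + n₂ - 2) = [(15)(10.75²) + (15)(10.48²)] / 30 = 112.6964
SE = √(s_p²(1/n₁ + 1/n₂)) = √(112.6964 × (1/16 + 1/16)) = 3.7533
t = (x̄₁ - x̄₂) / SE = (65.91 - 66.93) / 3.7533 = -1.02 / 3.7533 = -0.272
p-value = 0.7877

Since p-value > α = 0.1, we fail to reject H₀.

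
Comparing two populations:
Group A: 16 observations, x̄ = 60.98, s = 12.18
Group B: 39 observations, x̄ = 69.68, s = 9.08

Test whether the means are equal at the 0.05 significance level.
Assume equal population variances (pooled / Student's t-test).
Student's two-sample t-test (equal variances):
H₀: μ₁ = μ₂
H₁: μ₁ ≠ μ₂
df = n₁ + n₂ - 2 = 53
Pooled variance s_p² = [(n₁-1)s₁² + (n₂-1)s₂²] / (n₁ + n₂ - 2) = [(15)(12.18²) + (38)(9.08²)] / 53 = 101.0990
SE = √(s_p²(1/n₁ + 1/n₂)) = √(101.0990 × (1/16 + 1/39)) = 2.9851
t = (x̄₁ - x̄₂) / SE = (60.98 - 69.68) / 2.9851 = -8.70 / 2.9851 = -2.914
p-value = 0.0052

Since p-value < α = 0.05, we reject H₀.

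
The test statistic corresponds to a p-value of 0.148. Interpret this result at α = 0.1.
Since p = 0.148 > α = 0.1, fail to reject H₀.
There is insufficient evidence to reject the null hypothesis; the result is not statistically significant at the 0.1 level.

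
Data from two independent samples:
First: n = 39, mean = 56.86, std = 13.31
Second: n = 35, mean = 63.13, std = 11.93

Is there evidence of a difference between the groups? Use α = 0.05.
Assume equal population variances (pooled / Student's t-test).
Student's two-sample t-test (equal variances):
H₀: μ₁ = μ₂
H₁: μ₁ ≠ μ₂
df = n₁ + n₂ - 2 = 72
Pooled variance s_p² = [(n₁-1)s₁² + (n₂-1)s₂²] / (n₁ + n₂ - 2) = [(38)(13.31²) + (34)(11.93²)] / 72 = 160.7080
SE = √(s_p²(1/n₁ + 1/n₂)) = √(160.7080 × (1/39 + 1/35)) = 2.9517
t = (x̄₁ - x̄₂) / SE = (56.86 - 63.13) / 2.9517 = -6.27 / 2.9517 = -2.124
p-value = 0.0371

Since p-value < α = 0.05, we reject H₀.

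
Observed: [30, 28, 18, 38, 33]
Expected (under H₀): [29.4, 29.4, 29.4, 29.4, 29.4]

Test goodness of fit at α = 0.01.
Chi-square goodness of fit test:
H₀: observed counts match expected distribution
H₁: observed counts differ from expected distribution
df = k - 1 = 4
χ² = Σ(O - E)²/E
   = (30 - 29.4)²/29.4 + (28 - 29.4)²/29.4 + (18 - 29.4)²/29.4 + (38 - 29.4)²/29.4 + (33 - 29.4)²/29.4
   = 0.012 + 0.067 + 4.420 + 2.516 + 0.441
   = 7.46
p-value = 0.1137

Since p-value > α = 0.01, we fail to reject H₀.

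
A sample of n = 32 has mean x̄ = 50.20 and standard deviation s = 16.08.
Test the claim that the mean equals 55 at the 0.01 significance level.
One-sample t-test:
H₀: μ = 55
H₁: μ ≠ 55
df = n - 1 = 31
t = (x̄ - μ₀) / (s/√n) = (50.20 - 55) / (16.08/√32) = -1.689
p-value = 0.1013

Since p-value > α = 0.01, we fail to reject H₀.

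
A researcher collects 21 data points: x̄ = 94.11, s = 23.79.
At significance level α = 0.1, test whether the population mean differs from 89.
One-sample t-test:
H₀: μ = 89
H₁: μ ≠ 89
df = n - 1 = 20
t = (x̄ - μ₀) / (s/√n) = (94.11 - 89) / (23.79/√21) = 0.984
p-value = 0.3367

Since p-value > α = 0.1, we fail to reject H₀.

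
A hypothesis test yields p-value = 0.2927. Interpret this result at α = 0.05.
Since p = 0.2927 > α = 0.05, fail to reject H₀.
There is insufficient evidence to reject the null hypothesis; the result is not statistically significant at the 0.05 level.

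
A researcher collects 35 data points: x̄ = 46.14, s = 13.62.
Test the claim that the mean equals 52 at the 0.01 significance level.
One-sample t-test:
H₀: μ = 52
H₁: μ ≠ 52
df = n - 1 = 34
t = (x̄ - μ₀) / (s/√n) = (46.14 - 52) / (13.62/√35) = -2.545
p-value = 0.0156

Since p-value > α = 0.01, we fail to reject H₀.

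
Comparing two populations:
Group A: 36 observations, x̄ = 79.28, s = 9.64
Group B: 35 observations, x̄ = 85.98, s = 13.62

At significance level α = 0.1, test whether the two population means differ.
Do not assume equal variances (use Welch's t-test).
Welch's two-sample t-test:
H₀: μ₁ = μ₂
H₁: μ₁ ≠ μ₂
s₁²/n₁ = 9.64²/36 = 2.5814,  s₂²/n₂ = 13.62²/35 = 5.3001
SE = √(s₁²/n₁ + s₂²/n₂) = √(2.5814 + 5.3001) = 2.8074
df (Welch-Satterthwaite) = (s₁²/n₁ + s₂²/n₂)² / [(s₁²/n₁)²/(n₁-1) + (s₂²/n₂)²/(n₂-1)] ≈ 61.10
t = (x̄₁ - x̄₂) / SE = (79.28 - 85.98) / 2.8074 = -6.70 / 2.8074 = -2.387
p-value = 0.0201

Since p-value < α = 0.1, we reject H₀.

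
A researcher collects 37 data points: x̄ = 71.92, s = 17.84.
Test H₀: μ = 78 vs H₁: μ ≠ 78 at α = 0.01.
One-sample t-test:
H₀: μ = 78
H₁: μ ≠ 78
df = n - 1 = 36
t = (x̄ - μ₀) / (s/√n) = (71.92 - 78) / (17.84/√37) = -2.073
p-value = 0.0454

Since p-value > α = 0.01, we fail to reject H₀.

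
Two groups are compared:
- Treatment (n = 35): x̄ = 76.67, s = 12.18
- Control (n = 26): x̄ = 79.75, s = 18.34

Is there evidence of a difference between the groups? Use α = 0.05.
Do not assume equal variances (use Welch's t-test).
Welch's two-sample t-test:
H₀: μ₁ = μ₂
H₁: μ₁ ≠ μ₂
s₁²/n₁ = 12.18²/35 = 4.2386,  s₂²/n₂ = 18.34²/26 = 12.9368
SE = √(s₁²/n₁ + s₂²/n₂) = √(4.2386 + 12.9368) = 4.1443
df (Welch-Satterthwaite) = (s₁²/n₁ + s₂²/n₂)² / [(s₁²/n₁)²/(n₁-1) + (s₂²/n₂)²/(n₂-1)] ≈ 40.84
t = (x̄₁ - x̄₂) / SE = (76.67 - 79.75) / 4.1443 = -3.08 / 4.1443 = -0.743
p-value = 0.4616

Since p-value > α = 0.05, we fail to reject H₀.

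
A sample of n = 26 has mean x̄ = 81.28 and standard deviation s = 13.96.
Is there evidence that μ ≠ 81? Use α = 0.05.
One-sample t-test:
H₀: μ = 81
H₁: μ ≠ 81
df = n - 1 = 25
t = (x̄ - μ₀) / (s/√n) = (81.28 - 81) / (13.96/√26) = 0.102
p-value = 0.9194

Since p-value > α = 0.05, we fail to reject H₀.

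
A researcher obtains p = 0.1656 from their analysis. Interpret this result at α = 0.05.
Since p = 0.1656 > α = 0.05, fail to reject H₀.
There is insufficient evidence to reject the null hypothesis; the result is not statistically significant at the 0.05 level.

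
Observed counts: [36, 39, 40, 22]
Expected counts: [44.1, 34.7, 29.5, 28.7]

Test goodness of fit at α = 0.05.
Chi-square goodness of fit test:
H₀: observed counts match expected distribution
H₁: observed counts differ from expected distribution
df = k - 1 = 3
χ² = Σ(O - E)²/E
   = (36 - 44.1)²/44.1 + (39 - 34.7)²/34.7 + (40 - 29.5)²/29.5 + (22 - 28.7)²/28.7
   = 1.488 + 0.533 + 3.737 + 1.564
   = 7.32
p-value = 0.0623

Since p-value > α = 0.05, we fail to reject H₀.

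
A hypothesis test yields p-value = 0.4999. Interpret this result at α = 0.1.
Since p = 0.4999 > α = 0.1, fail to reject H₀.
There is insufficient evidence to reject the null hypothesis; the result is not statistically significant at the 0.1 level.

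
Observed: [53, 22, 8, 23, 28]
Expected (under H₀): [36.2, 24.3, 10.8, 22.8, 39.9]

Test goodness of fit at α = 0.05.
Chi-square goodness of fit test:
H₀: observed counts match expected distribution
H₁: observed counts differ from expected distribution
df = k - 1 = 4
χ² = Σ(O - E)²/E
   = (53 - 36.2)²/36.2 + (22 - 24.3)²/24.3 + (8 - 10.8)²/10.8 + (23 - 22.8)²/22.8 + (28 - 39.9)²/39.9
   = 7.797 + 0.218 + 0.726 + 0.002 + 3.549
   = 12.29
p-value = 0.0153

Since p-value < α = 0.05, we reject H₀.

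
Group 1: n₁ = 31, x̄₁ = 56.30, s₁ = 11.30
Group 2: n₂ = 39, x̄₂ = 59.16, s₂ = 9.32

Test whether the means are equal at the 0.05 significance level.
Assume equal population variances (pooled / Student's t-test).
Student's two-sample t-test (equal variances):
H₀: μ₁ = μ₂
H₁: μ₁ ≠ μ₂
df = n₁ + n₂ - 2 = 68
Pooled variance s_p² = [(n₁-1)s₁² + (n₂-1)s₂²] / (n₁ + n₂ - 2) = [(30)(11.30²) + (38)(9.32²)] / 68 = 104.8746
SE = √(s_p²(1/n₁ + 1/n₂)) = √(104.8746 × (1/31 + 1/39)) = 2.4642
t = (x̄₁ - x̄₂) / SE = (56.30 - 59.16) / 2.4642 = -2.86 / 2.4642 = -1.161
p-value = 0.2498

Since p-value > α = 0.05, we fail to reject H₀.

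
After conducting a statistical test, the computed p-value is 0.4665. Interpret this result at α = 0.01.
Since p = 0.4665 > α = 0.01, fail to reject H₀.
There is insufficient evidence to reject the null hypothesis; the result is not statistically significant at the 0.01 level.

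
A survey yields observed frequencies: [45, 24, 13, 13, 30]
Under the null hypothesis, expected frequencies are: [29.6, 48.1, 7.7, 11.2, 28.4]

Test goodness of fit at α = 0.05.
Chi-square goodness of fit test:
H₀: observed counts match expected distribution
H₁: observed counts differ from expected distribution
df = k - 1 = 4
χ² = Σ(O - E)²/E
   = (45 - 29.6)²/29.6 + (24 - 48.1)²/48.1 + (13 - 7.7)²/7.7 + (13 - 11.2)²/11.2 + (30 - 28.4)²/28.4
   = 8.012 + 12.075 + 3.648 + 0.289 + 0.090
   = 24.11
p-value = 0.0001

Since p-value < α = 0.05, we reject H₀.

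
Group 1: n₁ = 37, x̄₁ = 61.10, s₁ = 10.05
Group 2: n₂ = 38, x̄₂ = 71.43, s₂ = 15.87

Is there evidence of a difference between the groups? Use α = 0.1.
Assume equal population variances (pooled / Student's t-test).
Student's two-sample t-test (equal variances):
H₀: μ₁ = μ₂
H₁: μ₁ ≠ μ₂
df = n₁ + n₂ - 2 = 73
Pooled variance s_p² = [(n₁-1)s₁² + (n₂-1)s₂²] / (n₁ + n₂ - 2) = [(36)(10.05²) + (37)(15.87²)] / 73 = 177.4629
SE = √(s_p²(1/n₁ + 1/n₂)) = √(177.4629 × (1/37 + 1/38)) = 3.0767
t = (x̄₁ - x̄₂) / SE = (61.10 - 71.43) / 3.0767 = -10.33 / 3.0767 = -3.357
p-value = 0.0013

Since p-value < α = 0.1, we reject H₀.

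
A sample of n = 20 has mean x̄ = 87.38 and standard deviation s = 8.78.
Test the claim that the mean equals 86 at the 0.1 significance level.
One-sample t-test:
H₀: μ = 86
H₁: μ ≠ 86
df = n - 1 = 19
t = (x̄ - μ₀) / (s/√n) = (87.38 - 86) / (8.78/√20) = 0.703
p-value = 0.4906

Since p-value > α = 0.1, we fail to reject H₀.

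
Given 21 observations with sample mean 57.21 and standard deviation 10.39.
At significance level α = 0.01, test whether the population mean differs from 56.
One-sample t-test:
H₀: μ = 56
H₁: μ ≠ 56
df = n - 1 = 20
t = (x̄ - μ₀) / (s/√n) = (57.21 - 56) / (10.39/√21) = 0.534
p-value = 0.5994

Since p-value > α = 0.01, we fail to reject H₀.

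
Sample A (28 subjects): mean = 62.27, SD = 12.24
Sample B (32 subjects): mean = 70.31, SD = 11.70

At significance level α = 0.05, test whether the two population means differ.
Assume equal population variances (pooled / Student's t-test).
Student's two-sample t-test (equal variances):
H₀: μ₁ = μ₂
H₁: μ₁ ≠ μ₂
df = n₁ + n₂ - 2 = 58
Pooled variance s_p² = [(n₁-1)s₁² + (n₂-1)s₂²] / (n₁ + n₂ - 2) = [(27)(12.24²) + (31)(11.70²)] / 58 = 142.9080
SE = √(s_p²(1/n₁ + 1/n₂)) = √(142.9080 × (1/28 + 1/32)) = 3.0935
t = (x̄₁ - x̄₂) / SE = (62.27 - 70.31) / 3.0935 = -8.04 / 3.0935 = -2.599
p-value = 0.0118

Since p-value < α = 0.05, we reject H₀.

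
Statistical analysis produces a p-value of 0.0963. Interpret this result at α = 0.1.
Since p = 0.0963 < α = 0.1, reject H₀.
There is sufficient evidence to reject the null hypothesis; the result is statistically significant at the 0.1 level.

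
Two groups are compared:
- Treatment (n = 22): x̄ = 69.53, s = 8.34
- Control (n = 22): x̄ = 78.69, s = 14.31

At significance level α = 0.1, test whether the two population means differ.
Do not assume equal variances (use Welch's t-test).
Welch's two-sample t-test:
H₀: μ₁ = μ₂
H₁: μ₁ ≠ μ₂
s₁²/n₁ = 8.34²/22 = 3.1616,  s₂²/n₂ = 14.31²/22 = 9.3080
SE = √(s₁²/n₁ + s₂²/n₂) = √(3.1616 + 9.3080) = 3.5312
df (Welch-Satterthwaite) = (s₁²/n₁ + s₂²/n₂)² / [(s₁²/n₁)²/(n₁-1) + (s₂²/n₂)²/(n₂-1)] ≈ 33.79
t = (x̄₁ - x̄₂) / SE = (69.53 - 78.69) / 3.5312 = -9.16 / 3.5312 = -2.594
p-value = 0.0139

Since p-value < α = 0.1, we reject H₀.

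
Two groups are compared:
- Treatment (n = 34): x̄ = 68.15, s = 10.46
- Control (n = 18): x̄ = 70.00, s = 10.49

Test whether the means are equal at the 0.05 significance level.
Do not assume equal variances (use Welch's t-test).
Welch's two-sample t-test:
H₀: μ₁ = μ₂
H₁: μ₁ ≠ μ₂
s₁²/n₁ = 10.46²/34 = 3.2180,  s₂²/n₂ = 10.49²/18 = 6.1133
SE = √(s₁²/n₁ + s₂²/n₂) = √(3.2180 + 6.1133) = 3.0547
df (Welch-Satterthwaite) = (s₁²/n₁ + s₂²/n₂)² / [(s₁²/n₁)²/(n₁-1) + (s₂²/n₂)²/(n₂-1)] ≈ 34.66
t = (x̄₁ - x̄₂) / SE = (68.15 - 70.00) / 3.0547 = -1.85 / 3.0547 = -0.606
p-value = 0.5487

Since p-value > α = 0.05, we fail to reject H₀.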